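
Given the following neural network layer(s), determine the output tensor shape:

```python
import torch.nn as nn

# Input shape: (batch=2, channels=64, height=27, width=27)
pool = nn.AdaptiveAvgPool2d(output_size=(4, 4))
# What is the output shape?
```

Input: (2, 64, 27, 27) -> Output: (2, 64, 4, 4)

Answer: (2, 64, 4, 4)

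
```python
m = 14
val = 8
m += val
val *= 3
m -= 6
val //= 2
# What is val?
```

Trace:
`m = 14` → m = 14
`val = 8` → val = 8
`m += val` → m = 22
`val *= 3` → val = 24
`m -= 6` → m = 16
`val //= 2` → val = 12
So val = 12

Answer: 12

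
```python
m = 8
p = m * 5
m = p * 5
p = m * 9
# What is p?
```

Trace:
`m = 8` → m = 8
`p = m * 5` → p = 40
`m = p * 5` → m = 200
`p = m * 9` → p = 1800
So p = 1800

Answer: 1800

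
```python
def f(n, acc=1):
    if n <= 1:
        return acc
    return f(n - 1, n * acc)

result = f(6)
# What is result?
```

Accumulator trace (n, acc): (6, 1) -> (5, 6) -> (4, 30) -> (3, 120) -> (2, 360) -> (1, 720) -> return 720

Answer: 720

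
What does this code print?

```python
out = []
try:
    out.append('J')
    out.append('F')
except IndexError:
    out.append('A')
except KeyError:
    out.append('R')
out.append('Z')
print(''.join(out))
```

Execution trace: 'J' (try body) → 'F' (try body, no exception) → 'Z' (after the try/except). Output: JFZ

Answer: JFZ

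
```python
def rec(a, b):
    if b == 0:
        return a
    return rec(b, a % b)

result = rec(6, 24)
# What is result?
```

rec(6, 24) -> rec(24, 6) -> rec(6, 0) -> 6

Answer: 6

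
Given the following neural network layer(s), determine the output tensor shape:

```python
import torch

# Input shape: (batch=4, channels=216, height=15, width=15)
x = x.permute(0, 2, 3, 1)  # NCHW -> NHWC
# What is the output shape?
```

Input: (4, 216, 15, 15) -> Output: (4, 15, 15, 216)

Answer: (4, 15, 15, 216)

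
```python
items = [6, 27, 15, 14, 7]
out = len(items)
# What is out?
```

Trace:
`items = [6, 27, 15, 14, 7]` → items = [6, 27, 15, 14, 7]
`out = len(items)` → out = 5
So out = 5

Answer: 5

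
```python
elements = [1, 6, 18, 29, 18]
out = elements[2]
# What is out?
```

Trace:
`elements = [1, 6, 18, 29, 18]` → elements = [1, 6, 18, 29, 18]
`out = elements[2]` → out = 18
So out = 18

Answer: 18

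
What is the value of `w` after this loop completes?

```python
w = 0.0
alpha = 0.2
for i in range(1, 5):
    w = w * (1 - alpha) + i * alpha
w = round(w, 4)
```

Moving average with lr=0.2
`w` takes the values: 0.0 → 0.2 → 0.56 → 1.048 → 1.6384

Answer: 1.6384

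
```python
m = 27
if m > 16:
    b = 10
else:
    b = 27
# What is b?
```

Trace:
`m = 27` → m = 27
`if m > 16: ...` → m > 16 is True → b = 10
So b = 10

Answer: 10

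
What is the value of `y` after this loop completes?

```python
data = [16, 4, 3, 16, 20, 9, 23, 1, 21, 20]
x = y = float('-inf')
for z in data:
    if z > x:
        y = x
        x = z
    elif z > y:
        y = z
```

Second largest (with repeats) in [16, 4, 3, 16, 20, 9, 23, 1, 21, 20]
`y` takes the values: -inf → 4 → 16 → 20 → 21

Answer: 21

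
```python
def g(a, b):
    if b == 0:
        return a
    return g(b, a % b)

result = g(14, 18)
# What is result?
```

g(14, 18) -> g(18, 14) -> g(14, 4) -> g(4, 2) -> g(2, 0) -> 2

Answer: 2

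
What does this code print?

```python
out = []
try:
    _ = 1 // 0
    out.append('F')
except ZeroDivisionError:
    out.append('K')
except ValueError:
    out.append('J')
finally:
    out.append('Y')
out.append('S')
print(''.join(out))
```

Execution trace: 'K' (except ZeroDivisionError) → 'Y' (finally) → 'S' (after the try/except). Output: KYS

Answer: KYS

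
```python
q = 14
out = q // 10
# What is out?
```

Trace:
`q = 14` → q = 14
`out = q // 10` → out = 1
So out = 1

Answer: 1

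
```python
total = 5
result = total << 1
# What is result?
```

Trace:
`total = 5` → total = 5
`result = total << 1` → result = 10
So result = 10

Answer: 10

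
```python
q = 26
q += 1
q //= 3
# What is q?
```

Trace:
`q = 26` → q = 26
`q += 1` → q = 27
`q //= 3` → q = 9
So q = 9

Answer: 9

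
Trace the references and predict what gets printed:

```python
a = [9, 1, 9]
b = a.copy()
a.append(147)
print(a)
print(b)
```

Key concept: list.copy() creates independent copy.
Step by step:
`a = [9, 1, 9]` → a = [9, 1, 9]
`b = a.copy()` → b = [9, 1, 9]
`a.append(147)` → a = [9, 1, 9, 147]
`print(a)` → prints [9, 1, 9, 147]
`print(b)` → prints [9, 1, 9]

Answer:
[9, 1, 9, 147]
[9, 1, 9]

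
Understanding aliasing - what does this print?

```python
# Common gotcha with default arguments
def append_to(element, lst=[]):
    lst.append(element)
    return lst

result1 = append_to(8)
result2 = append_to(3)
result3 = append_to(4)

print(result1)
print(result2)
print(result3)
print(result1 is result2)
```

Key concept: mutable default argument gotcha.
Step by step:
`result1 = append_to(8)` → result1 = [8]
`result2 = append_to(3)` → result1 = [8, 3] (same object as result2); result2 = [8, 3] (same object as result1)
`result3 = append_to(4)` → result1 = [8, 3, 4] (same object as result2, result3); result2 = [8, 3, 4] (same object as result1, result3); result3 = [8, 3, 4] (same object as result1, result2)
`print(result1)` → prints [8, 3, 4]
`print(result2)` → prints [8, 3, 4]
`print(result3)` → prints [8, 3, 4]
`print(result1 is result2)` → prints True

Answer:
[8, 3, 4]
[8, 3, 4]
[8, 3, 4]
True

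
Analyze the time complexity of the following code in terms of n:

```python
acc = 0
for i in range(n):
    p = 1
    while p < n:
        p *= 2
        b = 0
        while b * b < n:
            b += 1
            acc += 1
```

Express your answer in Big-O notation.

Each loop level contributes: n × log n × √n. Multiplying the contributions gives O(n√n log n).

Answer: O(n√n log n)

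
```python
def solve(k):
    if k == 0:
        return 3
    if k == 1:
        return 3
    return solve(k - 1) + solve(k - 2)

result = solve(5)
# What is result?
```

Build up from base cases: solve(0)=3, solve(1)=3, solve(2)=6, solve(3)=9, solve(4)=15, solve(5)=24

Answer: 24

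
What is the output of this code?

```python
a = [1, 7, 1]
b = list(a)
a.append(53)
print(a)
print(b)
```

Key concept: list() constructor creates copy.
Step by step:
`a = [1, 7, 1]` → a = [1, 7, 1]
`b = list(a)` → b = [1, 7, 1]
`a.append(53)` → a = [1, 7, 1, 53]
`print(a)` → prints [1, 7, 1, 53]
`print(b)` → prints [1, 7, 1]

Answer:
[1, 7, 1, 53]
[1, 7, 1]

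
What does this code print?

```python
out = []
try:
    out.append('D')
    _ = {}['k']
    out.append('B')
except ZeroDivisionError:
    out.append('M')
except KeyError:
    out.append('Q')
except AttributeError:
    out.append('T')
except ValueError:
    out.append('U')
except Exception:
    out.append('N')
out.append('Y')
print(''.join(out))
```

Execution trace: 'D' (try body) → 'Q' (except KeyError) → 'Y' (after the try/except). Output: DQY

Answer: DQY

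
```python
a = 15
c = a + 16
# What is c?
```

Trace:
`a = 15` → a = 15
`c = a + 16` → c = 31
So c = 31

Answer: 31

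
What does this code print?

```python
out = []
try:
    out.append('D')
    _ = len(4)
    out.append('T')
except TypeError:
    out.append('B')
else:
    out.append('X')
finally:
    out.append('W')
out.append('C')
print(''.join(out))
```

Execution trace: 'D' (try body) → 'B' (except TypeError) → 'W' (finally) → 'C' (after the try/except). Output: DBWC

Answer: DBWC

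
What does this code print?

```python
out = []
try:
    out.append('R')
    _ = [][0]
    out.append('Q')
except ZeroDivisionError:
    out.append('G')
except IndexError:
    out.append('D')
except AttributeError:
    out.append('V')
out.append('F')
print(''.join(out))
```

Execution trace: 'R' (try body) → 'D' (except IndexError) → 'F' (after the try/except). Output: RDF

Answer: RDF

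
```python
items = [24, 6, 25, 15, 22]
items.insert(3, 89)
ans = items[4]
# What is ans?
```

Trace:
`items = [24, 6, 25, 15, 22]` → items = [24, 6, 25, 15, 22]
`items.insert(3, 89)` → items = [24, 6, 25, 89, 15, 22]
`ans = items[4]` → ans = 15
So ans = 15

Answer: 15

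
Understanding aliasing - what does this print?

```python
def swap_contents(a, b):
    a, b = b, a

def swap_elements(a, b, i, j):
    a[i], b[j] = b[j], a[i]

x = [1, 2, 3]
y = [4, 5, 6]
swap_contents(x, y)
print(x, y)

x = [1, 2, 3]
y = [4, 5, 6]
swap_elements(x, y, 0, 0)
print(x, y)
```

Key concept: parameter rebinding vs mutation.
Step by step:
`x = [1, 2, 3]` → x = [1, 2, 3]
`y = [4, 5, 6]` → y = [4, 5, 6]
`swap_contents(x, y)` → no visible change to tracked variables
`print(x, y)` → prints [1, 2, 3] [4, 5, 6]
`x = [1, 2, 3]` → x = [1, 2, 3]
`y = [4, 5, 6]` → y = [4, 5, 6]
`swap_elements(x, y, 0, 0)` → x = [4, 2, 3]; y = [1, 5, 6]
`print(x, y)` → prints [4, 2, 3] [1, 5, 6]

Answer:
[1, 2, 3] [4, 5, 6]
[4, 2, 3] [1, 5, 6]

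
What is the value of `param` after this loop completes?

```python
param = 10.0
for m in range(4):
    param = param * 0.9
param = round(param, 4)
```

Exponential decay: 10.0 * 0.9^4
`param` takes the values: 10.0 → 9.0 → 8.1 → 7.29 → 6.561

Answer: 6.561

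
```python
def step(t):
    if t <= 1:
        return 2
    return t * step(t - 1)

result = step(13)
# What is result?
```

step(13) = 13 * 12 * 11 * 10 * 9 * 8 * 7 * 6 * 5 * 4 * 3 * 2 * 2 = 12454041600

Answer: 12454041600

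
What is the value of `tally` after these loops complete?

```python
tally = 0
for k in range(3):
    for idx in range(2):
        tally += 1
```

3 * 2 = 6
`tally` takes the values: 0 → 1 → 2 → 3 → 4 → 5 → 6

Answer: 6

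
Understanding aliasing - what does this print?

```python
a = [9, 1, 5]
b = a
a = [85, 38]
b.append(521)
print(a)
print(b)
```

Key concept: rebinding vs mutation: a is rebound to a new list, b still points at the original.
Step by step:
`a = [9, 1, 5]` → a = [9, 1, 5]
`b = a` → b = [9, 1, 5] (same object as a)
`a = [85, 38]` → a = [85, 38]
`b.append(521)` → b = [9, 1, 5, 521]
`print(a)` → prints [85, 38]
`print(b)` → prints [9, 1, 5, 521]

Answer:
[85, 38]
[9, 1, 5, 521]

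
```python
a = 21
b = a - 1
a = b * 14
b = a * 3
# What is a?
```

Trace:
`a = 21` → a = 21
`b = a - 1` → b = 20
`a = b * 14` → a = 280
`b = a * 3` → b = 840
So a = 280

Answer: 280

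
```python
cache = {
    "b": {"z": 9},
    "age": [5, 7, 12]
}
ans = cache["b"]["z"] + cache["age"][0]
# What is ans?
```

Trace:
`cache = { ...` → cache = {'b': {'z': 9}, 'age': [5, 7, 12]}
`ans = cache["b"]["z"] + cache["age"][0]` → ans = 14
So ans = 14

Answer: 14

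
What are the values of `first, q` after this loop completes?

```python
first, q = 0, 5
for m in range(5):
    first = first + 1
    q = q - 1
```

first goes 0→5, q goes 5→0
`first, q` takes the values: (0, 5) → (1, 5) → (1, 4) → (2, 4) → (2, 3) → (3, 3) → (3, 2) → (4, 2) → (4, 1) → (5, 1) → (5, 0)

Answer: 5, 0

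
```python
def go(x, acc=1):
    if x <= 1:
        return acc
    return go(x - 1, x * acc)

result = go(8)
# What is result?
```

Accumulator trace (n, acc): (8, 1) -> (7, 8) -> (6, 56) -> (5, 336) -> (4, 1680) -> (3, 6720) -> (2, 20160) -> (1, 40320) -> return 40320

Answer: 40320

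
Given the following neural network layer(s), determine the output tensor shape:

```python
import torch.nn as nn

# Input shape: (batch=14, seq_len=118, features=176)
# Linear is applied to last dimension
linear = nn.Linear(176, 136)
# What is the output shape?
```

Input: (14, 118, 176) -> Output: (14, 118, 136)

Answer: (14, 118, 136)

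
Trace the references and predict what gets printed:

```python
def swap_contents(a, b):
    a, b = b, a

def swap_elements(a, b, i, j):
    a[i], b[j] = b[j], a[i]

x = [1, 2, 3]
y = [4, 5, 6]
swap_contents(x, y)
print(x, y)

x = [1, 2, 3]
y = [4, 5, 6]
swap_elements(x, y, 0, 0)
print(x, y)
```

Key concept: parameter rebinding vs mutation.
Step by step:
`x = [1, 2, 3]` → x = [1, 2, 3]
`y = [4, 5, 6]` → y = [4, 5, 6]
`swap_contents(x, y)` → no visible change to tracked variables
`print(x, y)` → prints [1, 2, 3] [4, 5, 6]
`x = [1, 2, 3]` → x = [1, 2, 3]
`y = [4, 5, 6]` → y = [4, 5, 6]
`swap_elements(x, y, 0, 0)` → x = [4, 2, 3]; y = [1, 5, 6]
`print(x, y)` → prints [4, 2, 3] [1, 5, 6]

Answer:
[1, 2, 3] [4, 5, 6]
[4, 2, 3] [1, 5, 6]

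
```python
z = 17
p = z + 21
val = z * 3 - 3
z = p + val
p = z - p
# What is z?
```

Trace:
`z = 17` → z = 17
`p = z + 21` → p = 38
`val = z * 3 - 3` → val = 48
`z = p + val` → z = 86
`p = z - p` → p = 48
So z = 86

Answer: 86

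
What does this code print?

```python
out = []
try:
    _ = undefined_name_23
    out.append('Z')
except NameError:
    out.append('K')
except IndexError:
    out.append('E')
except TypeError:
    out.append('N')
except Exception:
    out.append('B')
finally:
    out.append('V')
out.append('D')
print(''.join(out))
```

Execution trace: 'K' (except NameError) → 'V' (finally) → 'D' (after the try/except). Output: KVD

Answer: KVD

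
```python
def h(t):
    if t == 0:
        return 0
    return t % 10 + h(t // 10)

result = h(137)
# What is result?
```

Sum of digits of 137: 7 + 3 + 1 = 11

Answer: 11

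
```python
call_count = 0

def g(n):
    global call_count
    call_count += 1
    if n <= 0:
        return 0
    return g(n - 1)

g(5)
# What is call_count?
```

Linear recursion stepping by 1: 6 calls from n=5 down to ≤0.

Answer: 6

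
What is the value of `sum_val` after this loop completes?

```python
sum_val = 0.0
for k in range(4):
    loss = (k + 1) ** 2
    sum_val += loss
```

Sum of squared losses 1² + 2² + ... + 4²
`sum_val` takes the values: 0.0 → 1.0 → 5.0 → 14.0 → 30.0

Answer: 30.0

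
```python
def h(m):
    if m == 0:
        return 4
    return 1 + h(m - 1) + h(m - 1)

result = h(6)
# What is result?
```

h(m) = 1 + 2·h(m-1), h(0)=4. Closed form: (4+1)·2^6 - 1 = 319.

Answer: 319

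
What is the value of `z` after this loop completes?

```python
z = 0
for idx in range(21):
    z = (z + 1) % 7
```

Increment mod 7, 21 times = 0
`z` takes the values: 0 → 1 → 2 → 3 → 4 → 5 → 6 → 0 → 1 → 2 → 3 → 4 → 5 → 6 → 0 → 1 → 2 → 3 → 4 → 5 → 6 → 0

Answer: 0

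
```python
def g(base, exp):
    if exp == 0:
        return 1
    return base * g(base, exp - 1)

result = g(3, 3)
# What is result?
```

g(3, 3) = 3 * 3 * 3 = 27

Answer: 27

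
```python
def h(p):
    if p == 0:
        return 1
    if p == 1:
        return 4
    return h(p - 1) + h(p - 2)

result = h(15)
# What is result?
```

Build up from base cases: h(0)=1, h(1)=4, h(2)=5, h(3)=9, h(4)=14, h(5)=23, h(6)=37, ..., h(15)=2817

Answer: 2817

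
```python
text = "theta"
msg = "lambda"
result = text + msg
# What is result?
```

Trace:
`text = "theta"` → text = 'theta'
`msg = "lambda"` → msg = 'lambda'
`result = text + msg` → result = 'thetalambda'
So result = 'thetalambda'

Answer: 'thetalambda'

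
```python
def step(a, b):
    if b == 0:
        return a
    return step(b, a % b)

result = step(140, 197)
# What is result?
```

step(140, 197) -> step(197, 140) -> step(140, 57) -> step(57, 26) -> step(26, 5) -> step(5, 1) -> step(1, 0) -> 1

Answer: 1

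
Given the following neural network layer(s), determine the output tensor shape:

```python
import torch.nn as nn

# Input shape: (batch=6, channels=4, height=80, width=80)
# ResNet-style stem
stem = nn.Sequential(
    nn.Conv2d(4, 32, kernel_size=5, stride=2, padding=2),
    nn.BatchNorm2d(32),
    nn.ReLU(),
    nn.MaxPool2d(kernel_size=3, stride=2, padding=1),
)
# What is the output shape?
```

Input: (6, 4, 80, 80) -> after Conv2d 5x5 stride=2: (6, 32, 40, 40) -> Output: (6, 32, 20, 20)

Answer: (6, 32, 20, 20)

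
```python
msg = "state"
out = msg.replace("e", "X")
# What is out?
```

Trace:
`msg = "state"` → msg = 'state'
`out = msg.replace("e", "X")` → out = 'statX'
So out = 'statX'

Answer: 'statX'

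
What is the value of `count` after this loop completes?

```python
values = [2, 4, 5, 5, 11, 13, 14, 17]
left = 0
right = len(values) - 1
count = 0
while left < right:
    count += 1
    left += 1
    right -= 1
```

Iterations until pointers meet (list length 8)
`count` takes the values: 0 → 1 → 2 → 3 → 4

Answer: 4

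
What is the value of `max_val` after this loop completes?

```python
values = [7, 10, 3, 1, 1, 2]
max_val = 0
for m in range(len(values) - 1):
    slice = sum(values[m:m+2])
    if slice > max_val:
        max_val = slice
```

Max sum of 2-element window in [7, 10, 3, 1, 1, 2]
`max_val` takes the values: 0 → 17

Answer: 17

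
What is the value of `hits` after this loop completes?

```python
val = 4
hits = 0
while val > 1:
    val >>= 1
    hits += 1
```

Count right shifts until 1
`hits` takes the values: 0 → 1 → 2

Answer: 2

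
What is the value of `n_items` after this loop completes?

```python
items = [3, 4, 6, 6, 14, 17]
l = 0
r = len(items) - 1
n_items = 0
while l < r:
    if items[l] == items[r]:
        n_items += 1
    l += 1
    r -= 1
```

Count matching pairs from ends
`n_items` takes the values: 0 → 1

Answer: 1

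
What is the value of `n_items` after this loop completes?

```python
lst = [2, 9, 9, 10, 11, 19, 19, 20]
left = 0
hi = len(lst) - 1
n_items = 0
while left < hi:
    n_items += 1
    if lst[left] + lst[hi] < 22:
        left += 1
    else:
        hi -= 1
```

Steps to find pair summing to 22
`n_items` takes the values: 0 → 1 → 2 → 3 → 4 → 5 → 6 → 7

Answer: 7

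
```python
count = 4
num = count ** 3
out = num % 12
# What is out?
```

Trace:
`count = 4` → count = 4
`num = count ** 3` → num = 64
`out = num % 12` → out = 4
So out = 4

Answer: 4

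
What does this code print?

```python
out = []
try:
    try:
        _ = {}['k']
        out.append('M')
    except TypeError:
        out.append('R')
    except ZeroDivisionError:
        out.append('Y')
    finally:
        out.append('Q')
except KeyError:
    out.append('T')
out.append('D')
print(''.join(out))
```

Execution trace: 'Q' (finally) → 'T' (outer except KeyError) → 'D' (after the try/except). Output: QTD

Answer: QTD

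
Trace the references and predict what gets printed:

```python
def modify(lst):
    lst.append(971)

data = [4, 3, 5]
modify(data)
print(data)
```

Key concept: function modifies passed list.
Step by step:
`data = [4, 3, 5]` → data = [4, 3, 5]
`modify(data)` → data = [4, 3, 5, 971]
`print(data)` → prints [4, 3, 5, 971]

Answer: [4, 3, 5, 971]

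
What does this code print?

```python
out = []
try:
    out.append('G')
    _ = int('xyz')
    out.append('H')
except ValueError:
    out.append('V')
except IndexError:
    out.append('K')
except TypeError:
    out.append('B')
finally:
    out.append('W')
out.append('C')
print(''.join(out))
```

Execution trace: 'G' (try body) → 'V' (except ValueError) → 'W' (finally) → 'C' (after the try/except). Output: GVWC

Answer: GVWC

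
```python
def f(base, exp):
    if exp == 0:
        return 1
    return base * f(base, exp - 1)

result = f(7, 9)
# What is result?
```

f(7, 9) = 7 * 7 * 7 * 7 * 7 * 7 * 7 * 7 * 7 = 40353607

Answer: 40353607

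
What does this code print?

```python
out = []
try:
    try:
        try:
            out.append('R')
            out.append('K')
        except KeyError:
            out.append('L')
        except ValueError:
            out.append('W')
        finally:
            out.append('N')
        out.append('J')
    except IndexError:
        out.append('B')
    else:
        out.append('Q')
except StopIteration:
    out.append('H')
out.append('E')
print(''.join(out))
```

Execution trace: 'R' (inner try body) → 'K' (inner try body, no exception) → 'N' (inner finally) → 'J' (try body, no exception) → 'Q' (else) → 'E' (after the try/except). Output: RKNJQE

Answer: RKNJQE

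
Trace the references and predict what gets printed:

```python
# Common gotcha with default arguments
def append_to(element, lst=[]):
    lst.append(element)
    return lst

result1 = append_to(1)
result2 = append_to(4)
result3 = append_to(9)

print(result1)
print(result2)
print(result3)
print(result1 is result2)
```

Key concept: mutable default argument gotcha.
Step by step:
`result1 = append_to(1)` → result1 = [1]
`result2 = append_to(4)` → result1 = [1, 4] (same object as result2); result2 = [1, 4] (same object as result1)
`result3 = append_to(9)` → result1 = [1, 4, 9] (same object as result2, result3); result2 = [1, 4, 9] (same object as result1, result3); result3 = [1, 4, 9] (same object as result1, result2)
`print(result1)` → prints [1, 4, 9]
`print(result2)` → prints [1, 4, 9]
`print(result3)` → prints [1, 4, 9]
`print(result1 is result2)` → prints True

Answer:
[1, 4, 9]
[1, 4, 9]
[1, 4, 9]
True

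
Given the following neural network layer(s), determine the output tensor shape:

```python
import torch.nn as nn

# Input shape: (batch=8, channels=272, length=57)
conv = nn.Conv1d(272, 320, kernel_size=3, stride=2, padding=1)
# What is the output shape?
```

Input: (8, 272, 57) -> Output: (8, 320, 29)

Answer: (8, 320, 29)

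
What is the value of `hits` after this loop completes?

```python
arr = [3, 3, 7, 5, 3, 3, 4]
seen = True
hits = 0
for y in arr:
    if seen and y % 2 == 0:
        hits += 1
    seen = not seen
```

Count even values at even positions
`hits` takes the values: 0 → 1

Answer: 1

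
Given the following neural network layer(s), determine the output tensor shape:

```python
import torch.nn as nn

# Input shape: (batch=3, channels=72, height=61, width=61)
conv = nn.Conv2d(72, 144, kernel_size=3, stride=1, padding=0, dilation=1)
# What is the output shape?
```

Input: (3, 72, 61, 61) -> Output: (3, 144, 59, 59)

Answer: (3, 144, 59, 59)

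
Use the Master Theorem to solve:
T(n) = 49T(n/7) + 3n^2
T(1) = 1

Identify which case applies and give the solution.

a=49, b=7, f(n)=3n^2. log_7(49) = 2. Since c=2 = 2, Case 2 applies: T(n) = Θ(n^log_b(a) · log n) = O(n^2 log n).

Answer: O(n^2 log n) - Case 2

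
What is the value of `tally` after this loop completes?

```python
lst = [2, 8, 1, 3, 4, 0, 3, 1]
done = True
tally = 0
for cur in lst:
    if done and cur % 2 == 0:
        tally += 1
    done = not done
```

Count even values at even positions
`tally` takes the values: 0 → 1 → 2

Answer: 2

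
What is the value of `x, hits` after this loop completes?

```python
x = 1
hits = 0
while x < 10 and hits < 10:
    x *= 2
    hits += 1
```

Double until >= 10 or 10 iterations
`x, hits` takes the values: (1, 0) → (2, 0) → (2, 1) → (4, 1) → (4, 2) → (8, 2) → (8, 3) → (16, 3) → (16, 4)

Answer: 16, 4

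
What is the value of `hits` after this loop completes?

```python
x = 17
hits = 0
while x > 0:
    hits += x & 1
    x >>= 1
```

Count set bits in 17 (binary: 0b10001)
`hits` takes the values: 0 → 1 → 2

Answer: 2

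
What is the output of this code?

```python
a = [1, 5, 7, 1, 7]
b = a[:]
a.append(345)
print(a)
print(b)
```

Key concept: slice [:] creates copy.
Step by step:
`a = [1, 5, 7, 1, 7]` → a = [1, 5, 7, 1, 7]
`b = a[:]` → b = [1, 5, 7, 1, 7]
`a.append(345)` → a = [1, 5, 7, 1, 7, 345]
`print(a)` → prints [1, 5, 7, 1, 7, 345]
`print(b)` → prints [1, 5, 7, 1, 7]

Answer:
[1, 5, 7, 1, 7, 345]
[1, 5, 7, 1, 7]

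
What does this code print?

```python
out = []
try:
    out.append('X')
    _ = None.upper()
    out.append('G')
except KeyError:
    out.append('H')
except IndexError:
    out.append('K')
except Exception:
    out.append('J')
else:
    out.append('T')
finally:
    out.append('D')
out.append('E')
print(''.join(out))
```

Execution trace: 'X' (try body) → 'J' (except Exception) → 'D' (finally) → 'E' (after the try/except). Output: XJDE

Answer: XJDE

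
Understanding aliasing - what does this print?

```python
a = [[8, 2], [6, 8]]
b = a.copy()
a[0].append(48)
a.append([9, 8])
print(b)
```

Key concept: shallow copy with nested lists.
Step by step:
`a = [[8, 2], [6, 8]]` → a = [[8, 2], [6, 8]]
`b = a.copy()` → b = [[8, 2], [6, 8]]
`a[0].append(48)` → a = [[8, 2, 48], [6, 8]]; b = [[8, 2, 48], [6, 8]]
`a.append([9, 8])` → a = [[8, 2, 48], [6, 8], [9, 8]]
`print(b)` → prints [[8, 2, 48], [6, 8]]

Answer: [[8, 2, 48], [6, 8]]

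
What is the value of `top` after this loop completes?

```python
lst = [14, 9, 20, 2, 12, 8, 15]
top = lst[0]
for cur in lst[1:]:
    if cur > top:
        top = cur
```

Maximum of [14, 9, 20, 2, 12, 8, 15]
`top` takes the values: 14 → 20

Answer: 20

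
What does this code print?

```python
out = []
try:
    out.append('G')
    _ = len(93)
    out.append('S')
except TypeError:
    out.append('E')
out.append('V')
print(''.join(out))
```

Execution trace: 'G' (try body) → 'E' (except TypeError) → 'V' (after the try/except). Output: GEV

Answer: GEV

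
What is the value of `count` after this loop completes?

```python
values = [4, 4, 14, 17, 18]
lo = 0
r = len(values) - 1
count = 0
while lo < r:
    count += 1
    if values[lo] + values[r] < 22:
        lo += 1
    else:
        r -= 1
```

Steps to find pair summing to 22
`count` takes the values: 0 → 1 → 2 → 3 → 4

Answer: 4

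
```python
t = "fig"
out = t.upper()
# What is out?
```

Trace:
`t = "fig"` → t = 'fig'
`out = t.upper()` → out = 'FIG'
So out = 'FIG'

Answer: 'FIG'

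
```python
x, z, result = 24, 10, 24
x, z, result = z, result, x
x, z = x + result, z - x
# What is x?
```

Trace:
`x, z, result = 24, 10, 24` → x = 24; z = 10; result = 24
`x, z, result = z, result, x` → x = 10; z = 24; result = 24
`x, z = x + result, z - x` → x = 34; z = 14
So x = 34

Answer: 34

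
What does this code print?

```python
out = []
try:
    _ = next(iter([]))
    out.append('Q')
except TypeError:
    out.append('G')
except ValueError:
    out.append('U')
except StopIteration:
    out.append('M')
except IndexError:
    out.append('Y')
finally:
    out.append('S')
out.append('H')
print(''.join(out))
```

Execution trace: 'M' (except StopIteration) → 'S' (finally) → 'H' (after the try/except). Output: MSH

Answer: MSH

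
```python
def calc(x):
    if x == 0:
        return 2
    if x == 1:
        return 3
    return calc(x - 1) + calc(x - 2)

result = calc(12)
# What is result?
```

Build up from base cases: calc(0)=2, calc(1)=3, calc(2)=5, calc(3)=8, calc(4)=13, calc(5)=21, calc(6)=34, ..., calc(12)=610

Answer: 610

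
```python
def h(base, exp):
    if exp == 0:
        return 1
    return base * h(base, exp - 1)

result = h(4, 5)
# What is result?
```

h(4, 5) = 4 * 4 * 4 * 4 * 4 = 1024

Answer: 1024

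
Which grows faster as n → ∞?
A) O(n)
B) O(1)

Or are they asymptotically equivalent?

O(n) vs O(1): Higher order terms dominate.

Answer: A) O(n) grows faster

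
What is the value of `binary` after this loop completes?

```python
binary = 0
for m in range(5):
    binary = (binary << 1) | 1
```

Build 5 consecutive 1-bits: 0b11111
`binary` takes the values: 0 → 1 → 3 → 7 → 15 → 31

Answer: 31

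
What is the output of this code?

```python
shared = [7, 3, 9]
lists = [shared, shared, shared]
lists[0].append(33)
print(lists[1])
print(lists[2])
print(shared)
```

Key concept: list of same reference.
Step by step:
`shared = [7, 3, 9]` → shared = [7, 3, 9]
`lists = [shared, shared, shared]` → lists = [[7, 3, 9], [7, 3, 9], [7, 3, 9]]
`lists[0].append(33)` → shared = [7, 3, 9, 33]; lists = [[7, 3, 9, 33], [7, 3, 9, 33], [7, 3, 9, 33]]
`print(lists[1])` → prints [7, 3, 9, 33]
`print(lists[2])` → prints [7, 3, 9, 33]
`print(shared)` → prints [7, 3, 9, 33]

Answer:
[7, 3, 9, 33]
[7, 3, 9, 33]
[7, 3, 9, 33]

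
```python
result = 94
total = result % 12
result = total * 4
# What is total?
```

Trace:
`result = 94` → result = 94
`total = result % 12` → total = 10
`result = total * 4` → result = 40
So total = 10

Answer: 10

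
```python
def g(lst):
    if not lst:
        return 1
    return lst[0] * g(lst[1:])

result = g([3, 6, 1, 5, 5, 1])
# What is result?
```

Product over [3, 6, 1, 5, 5, 1] = 3 * 6 * 1 * 5 * 5 * 1 = 450

Answer: 450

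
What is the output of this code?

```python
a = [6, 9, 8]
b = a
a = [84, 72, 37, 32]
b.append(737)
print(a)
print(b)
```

Key concept: rebinding vs mutation: a is rebound to a new list, b still points at the original.
Step by step:
`a = [6, 9, 8]` → a = [6, 9, 8]
`b = a` → b = [6, 9, 8] (same object as a)
`a = [84, 72, 37, 32]` → a = [84, 72, 37, 32]
`b.append(737)` → b = [6, 9, 8, 737]
`print(a)` → prints [84, 72, 37, 32]
`print(b)` → prints [6, 9, 8, 737]

Answer:
[84, 72, 37, 32]
[6, 9, 8, 737]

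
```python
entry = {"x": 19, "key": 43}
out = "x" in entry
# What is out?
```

Trace:
`entry = {"x": 19, "key": 43}` → entry = {'x': 19, 'key': 43}
`out = "x" in entry` → out = True
So out = True

Answer: True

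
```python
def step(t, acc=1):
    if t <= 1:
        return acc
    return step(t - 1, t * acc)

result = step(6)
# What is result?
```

Accumulator trace (n, acc): (6, 1) -> (5, 6) -> (4, 30) -> (3, 120) -> (2, 360) -> (1, 720) -> return 720

Answer: 720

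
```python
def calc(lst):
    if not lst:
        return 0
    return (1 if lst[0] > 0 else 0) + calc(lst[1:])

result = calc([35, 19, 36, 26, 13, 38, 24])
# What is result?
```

Count of positive elements in [35, 19, 36, 26, 13, 38, 24] = 7

Answer: 7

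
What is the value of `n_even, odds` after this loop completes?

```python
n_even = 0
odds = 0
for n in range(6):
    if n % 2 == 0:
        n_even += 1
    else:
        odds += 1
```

Count evens and odds in range(6)
`n_even, odds` takes the values: (0, 0) → (1, 0) → (1, 1) → (2, 1) → (2, 2) → (3, 2) → (3, 3)

Answer: 3, 3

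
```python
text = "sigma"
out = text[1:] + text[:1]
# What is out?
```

Trace:
`text = "sigma"` → text = 'sigma'
`out = text[1:] + text[:1]` → out = 'igmas'
So out = 'igmas'

Answer: 'igmas'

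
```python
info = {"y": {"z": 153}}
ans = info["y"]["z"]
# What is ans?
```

Trace:
`info = {"y": {"z": 153}}` → info = {'y': {'z': 153}}
`ans = info["y"]["z"]` → ans = 153
So ans = 153

Answer: 153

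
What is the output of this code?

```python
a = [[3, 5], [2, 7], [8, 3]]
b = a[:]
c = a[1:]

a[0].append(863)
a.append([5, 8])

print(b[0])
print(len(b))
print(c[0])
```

Key concept: slice with nested mutation.
Step by step:
`a = [[3, 5], [2, 7], [8, 3]]` → a = [[3, 5], [2, 7], [8, 3]]
`b = a[:]` → b = [[3, 5], [2, 7], [8, 3]]
`c = a[1:]` → c = [[2, 7], [8, 3]]
`a[0].append(863)` → a = [[3, 5, 863], [2, 7], [8, 3]]; b = [[3, 5, 863], [2, 7], [8, 3]]
`a.append([5, 8])` → a = [[3, 5, 863], [2, 7], [8, 3], [5, 8]]
`print(b[0])` → prints [3, 5, 863]
`print(len(b))` → prints 3
`print(c[0])` → prints [2, 7]

Answer:
[3, 5, 863]
3
[2, 7]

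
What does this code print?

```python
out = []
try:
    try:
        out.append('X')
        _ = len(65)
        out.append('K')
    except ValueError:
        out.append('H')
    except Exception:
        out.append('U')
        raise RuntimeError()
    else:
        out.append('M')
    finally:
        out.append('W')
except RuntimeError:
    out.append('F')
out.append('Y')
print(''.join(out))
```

Execution trace: 'X' (try body) → 'U' (except Exception) → 'W' (finally) → 'F' (outer except RuntimeError) → 'Y' (after the try/except). Output: XUWFY

Answer: XUWFY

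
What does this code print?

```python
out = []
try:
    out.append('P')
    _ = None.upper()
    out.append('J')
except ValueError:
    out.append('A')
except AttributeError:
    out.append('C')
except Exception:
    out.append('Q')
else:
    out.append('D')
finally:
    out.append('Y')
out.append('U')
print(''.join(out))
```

Execution trace: 'P' (try body) → 'C' (except AttributeError) → 'Y' (finally) → 'U' (after the try/except). Output: PCYU

Answer: PCYU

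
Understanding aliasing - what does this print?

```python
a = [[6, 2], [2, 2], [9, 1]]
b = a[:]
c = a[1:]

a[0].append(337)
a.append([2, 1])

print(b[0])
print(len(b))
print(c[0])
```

Key concept: slice with nested mutation.
Step by step:
`a = [[6, 2], [2, 2], [9, 1]]` → a = [[6, 2], [2, 2], [9, 1]]
`b = a[:]` → b = [[6, 2], [2, 2], [9, 1]]
`c = a[1:]` → c = [[2, 2], [9, 1]]
`a[0].append(337)` → a = [[6, 2, 337], [2, 2], [9, 1]]; b = [[6, 2, 337], [2, 2], [9, 1]]
`a.append([2, 1])` → a = [[6, 2, 337], [2, 2], [9, 1], [2, 1]]
`print(b[0])` → prints [6, 2, 337]
`print(len(b))` → prints 3
`print(c[0])` → prints [2, 2]

Answer:
[6, 2, 337]
3
[2, 2]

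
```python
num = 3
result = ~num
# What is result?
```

Trace:
`num = 3` → num = 3
`result = ~num` → result = -4
So result = -4

Answer: -4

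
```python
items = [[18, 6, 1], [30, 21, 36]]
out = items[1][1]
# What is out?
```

Trace:
`items = [[18, 6, 1], [30, 21, 36]]` → items = [[18, 6, 1], [30, 21, 36]]
`out = items[1][1]` → out = 21
So out = 21

Answer: 21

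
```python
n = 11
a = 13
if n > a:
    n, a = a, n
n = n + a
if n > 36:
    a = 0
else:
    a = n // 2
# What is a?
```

Trace:
`n = 11` → n = 11
`a = 13` → a = 13
`if n > a: ...` → n > a is False → no variable changes
`n = n + a` → n = 24
`if n > 36: ...` → n > 36 is False, take else branch → a = 12
So a = 12

Answer: 12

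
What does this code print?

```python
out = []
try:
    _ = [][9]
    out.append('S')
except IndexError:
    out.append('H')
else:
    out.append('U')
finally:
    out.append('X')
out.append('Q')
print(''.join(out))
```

Execution trace: 'H' (except IndexError) → 'X' (finally) → 'Q' (after the try/except). Output: HXQ

Answer: HXQ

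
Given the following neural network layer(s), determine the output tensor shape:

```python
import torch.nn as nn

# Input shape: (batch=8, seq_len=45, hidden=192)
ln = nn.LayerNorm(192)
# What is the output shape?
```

Input: (8, 45, 192) -> Output: (8, 45, 192)

Answer: (8, 45, 192)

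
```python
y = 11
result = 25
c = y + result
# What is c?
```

Trace:
`y = 11` → y = 11
`result = 25` → result = 25
`c = y + result` → c = 36
So c = 36

Answer: 36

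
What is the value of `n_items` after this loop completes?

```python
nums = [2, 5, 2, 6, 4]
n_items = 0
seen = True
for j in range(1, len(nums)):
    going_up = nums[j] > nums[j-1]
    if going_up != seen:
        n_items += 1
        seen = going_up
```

Count direction changes in [2, 5, 2, 6, 4]
`n_items` takes the values: 0 → 1 → 2 → 3

Answer: 3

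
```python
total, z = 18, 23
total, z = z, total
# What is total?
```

Trace:
`total, z = 18, 23` → total = 18; z = 23
`total, z = z, total` → total = 23; z = 18
So total = 23

Answer: 23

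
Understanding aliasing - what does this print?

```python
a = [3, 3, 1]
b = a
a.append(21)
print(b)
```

Key concept: basic list aliasing.
Step by step:
`a = [3, 3, 1]` → a = [3, 3, 1]
`b = a` → b = [3, 3, 1] (same object as a)
`a.append(21)` → a = [3, 3, 1, 21] (same object as b); b = [3, 3, 1, 21] (same object as a)
`print(b)` → prints [3, 3, 1, 21]

Answer: [3, 3, 1, 21]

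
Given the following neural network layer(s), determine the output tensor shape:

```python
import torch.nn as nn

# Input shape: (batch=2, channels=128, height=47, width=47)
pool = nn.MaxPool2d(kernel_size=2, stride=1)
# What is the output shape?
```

Input: (2, 128, 47, 47) -> Output: (2, 128, 46, 46)

Answer: (2, 128, 46, 46)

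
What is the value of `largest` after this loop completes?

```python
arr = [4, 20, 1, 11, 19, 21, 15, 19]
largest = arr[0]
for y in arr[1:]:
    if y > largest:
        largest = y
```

Maximum of [4, 20, 1, 11, 19, 21, 15, 19]
`largest` takes the values: 4 → 20 → 21

Answer: 21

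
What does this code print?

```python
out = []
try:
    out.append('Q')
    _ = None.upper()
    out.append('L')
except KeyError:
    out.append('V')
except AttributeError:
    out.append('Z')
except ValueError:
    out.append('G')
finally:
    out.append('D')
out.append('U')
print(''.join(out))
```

Execution trace: 'Q' (try body) → 'Z' (except AttributeError) → 'D' (finally) → 'U' (after the try/except). Output: QZDU

Answer: QZDU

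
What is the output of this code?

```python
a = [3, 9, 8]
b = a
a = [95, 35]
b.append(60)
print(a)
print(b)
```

Key concept: rebinding vs mutation: a is rebound to a new list, b still points at the original.
Step by step:
`a = [3, 9, 8]` → a = [3, 9, 8]
`b = a` → b = [3, 9, 8] (same object as a)
`a = [95, 35]` → a = [95, 35]
`b.append(60)` → b = [3, 9, 8, 60]
`print(a)` → prints [95, 35]
`print(b)` → prints [3, 9, 8, 60]

Answer:
[95, 35]
[3, 9, 8, 60]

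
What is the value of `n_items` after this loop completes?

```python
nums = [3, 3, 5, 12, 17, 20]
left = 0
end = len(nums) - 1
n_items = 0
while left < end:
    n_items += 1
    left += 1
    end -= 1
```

Iterations until pointers meet (list length 6)
`n_items` takes the values: 0 → 1 → 2 → 3

Answer: 3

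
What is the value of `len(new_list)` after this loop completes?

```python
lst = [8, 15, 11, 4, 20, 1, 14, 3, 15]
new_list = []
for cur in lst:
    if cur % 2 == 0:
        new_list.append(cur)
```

Count even numbers in [8, 15, 11, 4, 20, 1, 14, 3, 15]
`new_list` takes the values: [] → [8] → [8, 4] → [8, 4, 20] → [8, 4, 20, 14]
So `len(new_list)` = 4

Answer: 4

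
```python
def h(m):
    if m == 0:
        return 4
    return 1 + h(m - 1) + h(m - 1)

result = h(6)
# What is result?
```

h(m) = 1 + 2·h(m-1), h(0)=4. Closed form: (4+1)·2^6 - 1 = 319.

Answer: 319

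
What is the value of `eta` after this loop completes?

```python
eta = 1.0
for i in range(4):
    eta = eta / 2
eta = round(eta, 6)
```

Halving LR 4 times: 1 / 2^4
`eta` takes the values: 1.0 → 0.5 → 0.25 → 0.125 → 0.0625

Answer: 0.0625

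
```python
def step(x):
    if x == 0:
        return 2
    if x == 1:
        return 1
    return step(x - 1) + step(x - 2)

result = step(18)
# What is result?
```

Build up from base cases: step(0)=2, step(1)=1, step(2)=3, step(3)=4, step(4)=7, step(5)=11, step(6)=18, ..., step(18)=5778

Answer: 5778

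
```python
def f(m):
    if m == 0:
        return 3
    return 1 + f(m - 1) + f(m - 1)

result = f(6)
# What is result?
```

f(m) = 1 + 2·f(m-1), f(0)=3. Closed form: (3+1)·2^6 - 1 = 255.

Answer: 255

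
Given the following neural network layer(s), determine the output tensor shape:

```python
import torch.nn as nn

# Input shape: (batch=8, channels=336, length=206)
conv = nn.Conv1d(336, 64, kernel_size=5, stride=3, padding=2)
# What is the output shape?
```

Input: (8, 336, 206) -> Output: (8, 64, 69)

Answer: (8, 64, 69)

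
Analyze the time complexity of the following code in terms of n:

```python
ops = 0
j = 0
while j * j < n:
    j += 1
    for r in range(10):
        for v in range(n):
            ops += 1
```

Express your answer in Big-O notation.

Each loop level contributes: √n × 1 × n. Multiplying the contributions gives O(n√n).

Answer: O(n√n)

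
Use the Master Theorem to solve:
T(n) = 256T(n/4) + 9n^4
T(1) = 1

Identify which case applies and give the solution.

a=256, b=4, f(n)=9n^4. log_4(256) = 4. Since c=4 = 4, Case 2 applies: T(n) = Θ(n^log_b(a) · log n) = O(n^4 log n).

Answer: O(n^4 log n) - Case 2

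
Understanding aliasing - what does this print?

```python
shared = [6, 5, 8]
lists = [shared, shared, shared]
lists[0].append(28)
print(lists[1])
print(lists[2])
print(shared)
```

Key concept: list of same reference.
Step by step:
`shared = [6, 5, 8]` → shared = [6, 5, 8]
`lists = [shared, shared, shared]` → lists = [[6, 5, 8], [6, 5, 8], [6, 5, 8]]
`lists[0].append(28)` → shared = [6, 5, 8, 28]; lists = [[6, 5, 8, 28], [6, 5, 8, 28], [6, 5, 8, 28]]
`print(lists[1])` → prints [6, 5, 8, 28]
`print(lists[2])` → prints [6, 5, 8, 28]
`print(shared)` → prints [6, 5, 8, 28]

Answer:
[6, 5, 8, 28]
[6, 5, 8, 28]
[6, 5, 8, 28]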